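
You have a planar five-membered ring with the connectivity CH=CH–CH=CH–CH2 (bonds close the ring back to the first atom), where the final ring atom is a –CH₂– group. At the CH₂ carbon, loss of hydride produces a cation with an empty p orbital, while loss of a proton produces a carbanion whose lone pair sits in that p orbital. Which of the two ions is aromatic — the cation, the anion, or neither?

The anion

Once that carbon is sp², every ring atom has a p orbital and both ions are fully conjugated.
Cation: 2 × 2 + 0 = 4 π electrons → 4(1), antiaromatic.
Anion: 2 × 2 + 2 = 6 π electrons → 4(1)+2, aromatic.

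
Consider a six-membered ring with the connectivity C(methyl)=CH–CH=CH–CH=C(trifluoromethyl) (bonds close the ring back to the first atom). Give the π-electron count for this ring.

All ring atoms are sp² and supply a p orbital to the ring (each doubly-bonded ring atom is sp² with one p-orbital electron); the conjugation is uninterrupted.
π-electron count: 3 × 2 = 6 from the 3 double-bond units.

6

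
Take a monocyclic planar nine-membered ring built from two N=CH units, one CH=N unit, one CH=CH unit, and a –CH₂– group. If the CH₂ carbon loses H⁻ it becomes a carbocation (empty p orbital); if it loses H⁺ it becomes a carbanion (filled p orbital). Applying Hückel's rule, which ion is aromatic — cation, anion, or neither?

In both ions every ring atom is sp² and contributes a p orbital, so both rings are fully conjugated.
Cation: 4 × 2 + 0 = 8 π electrons → 4(2), antiaromatic.
Anion: 4 × 2 + 2 = 10 π electrons → 4(2)+2, aromatic.

The anion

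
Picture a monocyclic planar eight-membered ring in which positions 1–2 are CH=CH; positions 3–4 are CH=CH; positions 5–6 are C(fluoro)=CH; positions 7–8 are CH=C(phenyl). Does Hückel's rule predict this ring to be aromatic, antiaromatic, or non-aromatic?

Every ring atom contributes a p orbital perpendicular to the ring (the double-bond atoms are sp², each contributing one p electron), so the π system is cyclic and fully conjugated.
Tallying contributions gives 4 × 2 = 8 from the 4 double-bond units.
With 8 = 4·2 π electrons, Hückel's rule classifies the planar ring as antiaromatic.

Antiaromatic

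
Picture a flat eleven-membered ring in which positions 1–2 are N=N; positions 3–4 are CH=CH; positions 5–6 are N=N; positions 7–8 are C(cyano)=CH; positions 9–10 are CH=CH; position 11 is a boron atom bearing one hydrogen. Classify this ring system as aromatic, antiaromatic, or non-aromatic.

The p orbitals form a continuous loop: each doubly-bonded ring atom is sp² with one p-orbital electron; each =N– nitrogen is pyridine-type (lone pair in the sp² plane, one electron in the p orbital); the boron has an empty p orbital. The ring is fully conjugated.
Tallying contributions gives 5 × 2 = 10 from the double-bond units + 0 from the BH atom = 10.
10 = 4(2) + 2, which satisfies Hückel's 4n+2 rule.

Aromatic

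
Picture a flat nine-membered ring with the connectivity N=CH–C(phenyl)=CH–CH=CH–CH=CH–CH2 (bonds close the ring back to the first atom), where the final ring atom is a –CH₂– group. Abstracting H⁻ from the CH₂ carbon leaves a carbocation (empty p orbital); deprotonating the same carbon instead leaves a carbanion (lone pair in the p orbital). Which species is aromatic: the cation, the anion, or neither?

The anion

Both ions have a continuous loop of p orbitals — each ring atom is sp².
Cation: 4 × 2 + 0 = 8 π electrons → 4(2), antiaromatic.
Anion: 4 × 2 + 2 = 10 π electrons → 4(2)+2, aromatic.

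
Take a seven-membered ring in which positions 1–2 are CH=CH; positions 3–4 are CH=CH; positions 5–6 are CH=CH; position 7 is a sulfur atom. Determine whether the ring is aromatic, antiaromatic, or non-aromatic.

Antiaromatic

Check conjugation: each doubly-bonded ring atom is sp² with one p-orbital electron; the sulfur donates one lone pair from its p orbital — every position has a p orbital, so the cyclic π system is continuous.
Tallying contributions gives 3 × 2 = 6 from the double-bond units + 2 from the S atom = 8.
A 4n π count (8, n = 2) in a planar conjugated ring means antiaromatic.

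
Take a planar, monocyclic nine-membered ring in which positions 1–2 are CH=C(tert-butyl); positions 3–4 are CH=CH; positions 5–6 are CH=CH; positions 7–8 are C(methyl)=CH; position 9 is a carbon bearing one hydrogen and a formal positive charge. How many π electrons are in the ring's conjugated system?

8

Check conjugation: each doubly-bonded ring atom is sp² with one p-orbital electron; the carbocation has an empty p orbital — every position has a p orbital, so the cyclic π system is continuous.
Counting π electrons: 4 × 2 = 8 from the double-bond units + 0 from the CH(+) atom = 8.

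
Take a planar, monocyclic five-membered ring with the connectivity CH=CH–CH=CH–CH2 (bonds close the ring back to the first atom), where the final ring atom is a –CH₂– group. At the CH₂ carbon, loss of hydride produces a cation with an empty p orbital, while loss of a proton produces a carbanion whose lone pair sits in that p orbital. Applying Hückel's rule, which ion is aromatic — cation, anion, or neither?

In both ions every ring atom is sp² and contributes a p orbital, so both rings are fully conjugated.
Cation: 2 × 2 + 0 = 4 π electrons → 4(1), antiaromatic.
Anion: 2 × 2 + 2 = 6 π electrons → 4(1)+2, aromatic.

The anion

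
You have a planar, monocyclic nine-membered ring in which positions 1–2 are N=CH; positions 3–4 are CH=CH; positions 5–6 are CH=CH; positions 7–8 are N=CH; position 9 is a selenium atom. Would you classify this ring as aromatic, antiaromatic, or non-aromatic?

Aromatic

The p orbitals form a continuous loop: each doubly-bonded ring atom is sp² with one p-orbital electron; each sp² =N– keeps its lone pair in-plane and puts one electron into the π system; the selenium donates one lone pair from its p orbital. The ring is fully conjugated.
π-electron count: 4 × 2 = 8 from the double-bond units + 2 from the Se atom = 10.
Since 10 = 4·2 + 2, the ring meets the 4n+2 criterion.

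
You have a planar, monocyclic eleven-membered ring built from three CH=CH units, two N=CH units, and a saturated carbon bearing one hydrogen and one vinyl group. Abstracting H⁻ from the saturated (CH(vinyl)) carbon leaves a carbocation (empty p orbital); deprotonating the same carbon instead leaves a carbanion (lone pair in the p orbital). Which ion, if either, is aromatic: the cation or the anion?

Once that carbon is sp², every ring atom has a p orbital and both ions are fully conjugated.
Cation: 5 × 2 + 0 = 10 π electrons → 4(2)+2, aromatic.
Anion: 5 × 2 + 2 = 12 π electrons → 4(3), antiaromatic.

The cation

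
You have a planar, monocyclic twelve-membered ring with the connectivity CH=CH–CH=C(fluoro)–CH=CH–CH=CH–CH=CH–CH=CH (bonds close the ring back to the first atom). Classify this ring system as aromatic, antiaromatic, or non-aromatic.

Antiaromatic

The p orbitals form a continuous loop: each doubly-bonded ring atom is sp² with one p-orbital electron. The ring is fully conjugated.
Adding the contributions, 6 × 2 = 12 from the 6 double-bond units.
With 12 = 4·3 π electrons, Hückel's rule classifies the planar ring as antiaromatic.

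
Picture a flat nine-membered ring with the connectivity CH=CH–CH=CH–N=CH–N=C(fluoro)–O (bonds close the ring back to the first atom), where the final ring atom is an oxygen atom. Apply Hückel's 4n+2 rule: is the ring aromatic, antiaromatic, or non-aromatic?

Aromatic

The p orbitals form a continuous loop: every atom in a ring double bond is sp² and brings one electron to the p orbital; the doubly-bonded nitrogens are pyridine-type — their lone pairs lie in the ring plane, leaving one electron in the p orbital; the oxygen donates one lone pair from its p orbital. The ring is fully conjugated.
Tallying contributions gives 4 × 2 = 8 from the double-bond units + 2 from the O atom = 10.
10 = 4(2) + 2, which satisfies Hückel's 4n+2 rule.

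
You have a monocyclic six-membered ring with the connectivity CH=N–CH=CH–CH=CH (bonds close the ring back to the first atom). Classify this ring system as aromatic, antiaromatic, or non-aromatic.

All ring atoms are sp² and supply a p orbital to the ring (each doubly-bonded ring atom is sp² with one p-orbital electron; each sp² =N– keeps its lone pair in-plane and puts one electron into the π system); the conjugation is uninterrupted.
Adding the contributions, 3 × 2 = 6 from the 3 double-bond units.
Since 6 = 4·1 + 2, the ring meets the 4n+2 criterion.

Aromatic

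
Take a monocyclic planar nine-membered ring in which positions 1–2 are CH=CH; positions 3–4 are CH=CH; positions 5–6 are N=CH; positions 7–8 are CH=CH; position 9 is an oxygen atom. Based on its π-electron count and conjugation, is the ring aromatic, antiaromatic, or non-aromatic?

The p orbitals form a continuous loop: each doubly-bonded ring atom is sp² with one p-orbital electron; the doubly-bonded nitrogens are pyridine-type — their lone pairs lie in the ring plane, leaving one electron in the p orbital; the oxygen donates one lone pair from its p orbital. The ring is fully conjugated.
Counting π electrons: 4 × 2 = 8 from the double-bond units + 2 from the O atom = 10.
10 = 4(2) + 2, which satisfies Hückel's 4n+2 rule.

Aromatic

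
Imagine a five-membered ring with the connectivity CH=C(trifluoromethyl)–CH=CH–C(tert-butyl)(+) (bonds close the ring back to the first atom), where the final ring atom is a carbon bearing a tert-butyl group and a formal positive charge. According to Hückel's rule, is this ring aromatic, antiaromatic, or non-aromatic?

Every ring atom contributes a p orbital perpendicular to the ring (each doubly-bonded ring atom is sp² with one p-orbital electron; the carbocation has an empty p orbital), so the π system is cyclic and fully conjugated.
Counting π electrons: 2 × 2 = 4 from the double-bond units + 0 from the C(tert-butyl)(+) atom = 4.
With 4 = 4·1 π electrons, Hückel's rule classifies the planar ring as antiaromatic.

Antiaromatic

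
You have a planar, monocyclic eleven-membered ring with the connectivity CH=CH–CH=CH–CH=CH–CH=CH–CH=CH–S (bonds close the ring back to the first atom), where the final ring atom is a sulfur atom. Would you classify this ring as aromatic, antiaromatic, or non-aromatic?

Antiaromatic

The p orbitals form a continuous loop: each doubly-bonded ring atom is sp² with one p-orbital electron; the sulfur donates one lone pair from its p orbital. The ring is fully conjugated.
π-electron count: 5 × 2 = 10 from the double-bond units + 2 from the S atom = 12.
A 4n π count (12, n = 3) in a planar conjugated ring means antiaromatic.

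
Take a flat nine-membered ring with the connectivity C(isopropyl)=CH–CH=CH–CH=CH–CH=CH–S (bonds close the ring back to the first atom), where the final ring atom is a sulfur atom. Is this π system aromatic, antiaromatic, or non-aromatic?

Check conjugation: the double-bond atoms are sp², each contributing one p electron; the sulfur donates one lone pair from its p orbital — every position has a p orbital, so the cyclic π system is continuous.
Adding the contributions, 4 × 2 = 8 from the double-bond units + 2 from the S atom = 10.
That gives a 4n+2 count (10, n = 2).

Aromatic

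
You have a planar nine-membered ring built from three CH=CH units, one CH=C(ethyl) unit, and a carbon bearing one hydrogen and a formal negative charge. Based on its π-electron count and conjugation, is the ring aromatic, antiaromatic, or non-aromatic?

Aromatic

The p orbitals form a continuous loop: the double-bond atoms are sp², each contributing one p electron; the carbanion's lone pair occupies the p orbital. The ring is fully conjugated.
Adding the contributions, 4 × 2 = 8 from the double-bond units + 2 from the CH(-) atom = 10.
That gives a 4n+2 count (10, n = 2).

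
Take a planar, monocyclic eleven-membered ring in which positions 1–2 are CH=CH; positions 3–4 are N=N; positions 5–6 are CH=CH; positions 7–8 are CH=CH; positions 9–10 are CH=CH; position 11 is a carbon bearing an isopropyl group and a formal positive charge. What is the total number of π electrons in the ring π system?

The p orbitals form a continuous loop: the double-bond atoms are sp², each contributing one p electron; each sp² =N– keeps its lone pair in-plane and puts one electron into the π system; the carbocation has an empty p orbital. The ring is fully conjugated.
Adding the contributions, 5 × 2 = 10 from the double-bond units + 0 from the C(isopropyl)(+) atom = 10.

10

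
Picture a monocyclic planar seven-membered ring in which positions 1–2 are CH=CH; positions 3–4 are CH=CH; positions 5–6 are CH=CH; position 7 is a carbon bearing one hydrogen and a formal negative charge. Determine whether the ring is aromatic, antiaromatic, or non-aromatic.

Antiaromatic

The p orbitals form a continuous loop: the double-bond atoms are sp², each contributing one p electron; the carbanion's lone pair occupies the p orbital. The ring is fully conjugated.
Counting π electrons: 3 × 2 = 6 from the double-bond units + 2 from the CH(-) atom = 8.
With 8 = 4·2 π electrons, Hückel's rule classifies the planar ring as antiaromatic.
This is the cycloheptatrienyl anion.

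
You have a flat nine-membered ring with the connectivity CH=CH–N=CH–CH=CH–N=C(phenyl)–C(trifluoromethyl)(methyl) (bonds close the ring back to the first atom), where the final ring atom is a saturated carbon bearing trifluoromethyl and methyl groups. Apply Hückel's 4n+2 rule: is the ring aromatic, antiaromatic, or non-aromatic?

The C(trifluoromethyl)(methyl) position has four σ bonds — that saturated carbon is sp³ and has no p orbital in the ring π system — so the cyclic conjugation is interrupted.
Without a continuous loop of overlapping p orbitals the Hückel electron count never comes into play.

Non-aromatic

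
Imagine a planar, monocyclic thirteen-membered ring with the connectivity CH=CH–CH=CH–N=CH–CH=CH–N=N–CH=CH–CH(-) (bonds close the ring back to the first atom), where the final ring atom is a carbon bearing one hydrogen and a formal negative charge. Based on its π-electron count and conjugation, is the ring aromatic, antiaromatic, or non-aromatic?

The p orbitals form a continuous loop: the double-bond atoms are sp², each contributing one p electron; the doubly-bonded nitrogens are pyridine-type — their lone pairs lie in the ring plane, leaving one electron in the p orbital; the carbanion's lone pair occupies the p orbital. The ring is fully conjugated.
Tallying contributions gives 6 × 2 = 12 from the double-bond units + 2 from the CH(-) atom = 14.
14 = 4(3) + 2, which satisfies Hückel's 4n+2 rule.

Aromatic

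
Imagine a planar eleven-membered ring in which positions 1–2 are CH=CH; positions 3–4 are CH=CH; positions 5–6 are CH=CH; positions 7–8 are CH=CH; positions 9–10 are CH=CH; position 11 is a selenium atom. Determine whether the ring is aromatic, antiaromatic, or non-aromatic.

The p orbitals form a continuous loop: each doubly-bonded ring atom is sp² with one p-orbital electron; the selenium donates one lone pair from its p orbital. The ring is fully conjugated.
Counting π electrons: 5 × 2 = 10 from the double-bond units + 2 from the Se atom = 12.
With 12 = 4·3 π electrons, Hückel's rule classifies the planar ring as antiaromatic.

Antiaromatic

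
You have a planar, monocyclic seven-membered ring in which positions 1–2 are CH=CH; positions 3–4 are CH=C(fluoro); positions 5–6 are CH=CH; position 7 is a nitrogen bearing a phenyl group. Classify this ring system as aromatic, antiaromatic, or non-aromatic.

Antiaromatic

The p orbitals form a continuous loop: each doubly-bonded ring atom is sp² with one p-orbital electron; the pyrrole-type nitrogen donates its lone pair from the p orbital. The ring is fully conjugated.
Tallying contributions gives 3 × 2 = 6 from the double-bond units + 2 from the N(phenyl) atom = 8.
A 4n π count (8, n = 2) in a planar conjugated ring means antiaromatic.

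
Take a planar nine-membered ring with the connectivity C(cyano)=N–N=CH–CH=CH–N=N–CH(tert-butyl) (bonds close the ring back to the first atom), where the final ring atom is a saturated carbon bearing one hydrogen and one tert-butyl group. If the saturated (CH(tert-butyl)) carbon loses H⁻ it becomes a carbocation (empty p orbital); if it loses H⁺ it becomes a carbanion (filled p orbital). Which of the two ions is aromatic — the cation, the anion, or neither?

The anion

Once that carbon is sp², every ring atom has a p orbital and both ions are fully conjugated.
Cation: 4 × 2 + 0 = 8 π electrons → 4(2), antiaromatic.
Anion: 4 × 2 + 2 = 10 π electrons → 4(2)+2, aromatic.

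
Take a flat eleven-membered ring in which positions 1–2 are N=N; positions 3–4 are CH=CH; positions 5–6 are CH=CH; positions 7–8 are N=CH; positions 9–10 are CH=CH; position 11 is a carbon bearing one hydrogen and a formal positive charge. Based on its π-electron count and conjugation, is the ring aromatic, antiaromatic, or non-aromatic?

Aromatic

Every ring atom contributes a p orbital perpendicular to the ring (the double-bond atoms are sp², each contributing one p electron; each =N– nitrogen is pyridine-type (lone pair in the sp² plane, one electron in the p orbital); the carbocation has an empty p orbital), so the π system is cyclic and fully conjugated.
Adding the contributions, 5 × 2 = 10 from the double-bond units + 0 from the CH(+) atom = 10.
That gives a 4n+2 count (10, n = 2).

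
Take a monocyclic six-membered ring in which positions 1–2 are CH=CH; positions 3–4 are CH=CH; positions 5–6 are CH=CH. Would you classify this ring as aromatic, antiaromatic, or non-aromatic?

Aromatic

All ring atoms are sp² and supply a p orbital to the ring (the double-bond atoms are sp², each contributing one p electron); the conjugation is uninterrupted.
π-electron count: 3 × 2 = 6 from the 3 double-bond units.
With 6 π electrons (n = 1), the Hückel 4n+2 condition holds.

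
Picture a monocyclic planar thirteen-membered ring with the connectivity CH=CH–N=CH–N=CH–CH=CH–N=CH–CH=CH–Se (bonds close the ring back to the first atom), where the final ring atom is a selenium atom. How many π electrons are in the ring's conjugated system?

14

Every ring atom contributes a p orbital perpendicular to the ring (every atom in a ring double bond is sp² and brings one electron to the p orbital; each sp² =N– keeps its lone pair in-plane and puts one electron into the π system; the selenium donates one lone pair from its p orbital), so the π system is cyclic and fully conjugated.
Tallying contributions gives 6 × 2 = 12 from the double-bond units + 2 from the Se atom = 14.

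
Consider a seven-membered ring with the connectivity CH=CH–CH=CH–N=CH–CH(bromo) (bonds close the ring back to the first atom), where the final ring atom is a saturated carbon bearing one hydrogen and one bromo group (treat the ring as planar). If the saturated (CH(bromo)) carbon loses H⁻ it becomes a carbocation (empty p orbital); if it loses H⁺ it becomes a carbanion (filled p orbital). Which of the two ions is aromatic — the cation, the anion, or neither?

In either ion the ring is fully conjugated: every atom, including the new sp² carbon, supplies a p orbital.
Cation: 3 × 2 + 0 = 6 π electrons → 4(1)+2, aromatic.
Anion: 3 × 2 + 2 = 8 π electrons → 4(2), antiaromatic.

The cation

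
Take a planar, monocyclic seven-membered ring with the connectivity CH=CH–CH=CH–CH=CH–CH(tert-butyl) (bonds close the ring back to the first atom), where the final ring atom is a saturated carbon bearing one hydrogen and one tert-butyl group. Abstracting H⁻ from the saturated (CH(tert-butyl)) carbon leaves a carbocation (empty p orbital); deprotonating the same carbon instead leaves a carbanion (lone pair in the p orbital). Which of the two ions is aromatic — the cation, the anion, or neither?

The cation

In either ion the ring is fully conjugated: every atom, including the new sp² carbon, supplies a p orbital.
Cation: 3 × 2 + 0 = 6 π electrons → 4(1)+2, aromatic.
Anion: 3 × 2 + 2 = 8 π electrons → 4(2), antiaromatic.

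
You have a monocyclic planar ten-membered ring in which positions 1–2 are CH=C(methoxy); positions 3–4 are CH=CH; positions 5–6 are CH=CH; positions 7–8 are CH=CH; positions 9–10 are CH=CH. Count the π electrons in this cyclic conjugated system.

10

Every ring atom contributes a p orbital perpendicular to the ring (the double-bond atoms are sp², each contributing one p electron), so the π system is cyclic and fully conjugated.
Adding the contributions, 5 × 2 = 10 from the 5 double-bond units.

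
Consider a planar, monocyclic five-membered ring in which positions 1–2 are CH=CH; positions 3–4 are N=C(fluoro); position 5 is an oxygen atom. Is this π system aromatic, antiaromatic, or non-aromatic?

Every ring atom contributes a p orbital perpendicular to the ring (every atom in a ring double bond is sp² and brings one electron to the p orbital; each =N– nitrogen is pyridine-type (lone pair in the sp² plane, one electron in the p orbital); the oxygen donates one lone pair from its p orbital), so the π system is cyclic and fully conjugated.
Tallying contributions gives 2 × 2 = 4 from the double-bond units + 2 from the O atom = 6.
6 = 4(1) + 2, which satisfies Hückel's 4n+2 rule.

Aromatic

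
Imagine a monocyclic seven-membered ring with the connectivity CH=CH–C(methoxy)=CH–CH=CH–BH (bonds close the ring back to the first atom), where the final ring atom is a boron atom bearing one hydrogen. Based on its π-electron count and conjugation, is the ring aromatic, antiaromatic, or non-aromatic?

Aromatic

Every ring atom contributes a p orbital perpendicular to the ring (the double-bond atoms are sp², each contributing one p electron; the boron has an empty p orbital), so the π system is cyclic and fully conjugated.
Counting π electrons: 3 × 2 = 6 from the double-bond units + 0 from the BH atom = 6.
With 6 π electrons (n = 1), the Hückel 4n+2 condition holds.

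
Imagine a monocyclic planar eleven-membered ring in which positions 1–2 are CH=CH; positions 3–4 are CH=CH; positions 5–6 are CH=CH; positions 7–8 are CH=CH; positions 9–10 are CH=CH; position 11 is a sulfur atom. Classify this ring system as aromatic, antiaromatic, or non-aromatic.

Antiaromatic

Check conjugation: each doubly-bonded ring atom is sp² with one p-orbital electron; the sulfur donates one lone pair from its p orbital — every position has a p orbital, so the cyclic π system is continuous.
Tallying contributions gives 5 × 2 = 10 from the double-bond units + 2 from the S atom = 12.
12 is a 4n count (n = 3), so the planar conjugated ring is antiaromatic.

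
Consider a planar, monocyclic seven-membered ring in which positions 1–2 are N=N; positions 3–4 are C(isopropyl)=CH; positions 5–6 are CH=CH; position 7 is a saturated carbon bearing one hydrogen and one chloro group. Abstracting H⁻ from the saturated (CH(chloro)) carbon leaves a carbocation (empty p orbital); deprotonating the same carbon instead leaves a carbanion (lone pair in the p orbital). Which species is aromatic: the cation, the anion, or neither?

In either ion the ring is fully conjugated: every atom, including the new sp² carbon, supplies a p orbital.
Cation: 3 × 2 + 0 = 6 π electrons → 4(1)+2, aromatic.
Anion: 3 × 2 + 2 = 8 π electrons → 4(2), antiaromatic.

The cation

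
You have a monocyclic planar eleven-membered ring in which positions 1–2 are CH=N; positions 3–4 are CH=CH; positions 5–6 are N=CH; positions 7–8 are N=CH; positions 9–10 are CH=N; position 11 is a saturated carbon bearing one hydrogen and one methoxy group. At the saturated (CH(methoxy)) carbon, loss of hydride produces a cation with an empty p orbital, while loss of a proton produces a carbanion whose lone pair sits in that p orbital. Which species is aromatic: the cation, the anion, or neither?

The cation

Once that carbon is sp², every ring atom has a p orbital and both ions are fully conjugated.
Cation: 5 × 2 + 0 = 10 π electrons → 4(2)+2, aromatic.
Anion: 5 × 2 + 2 = 12 π electrons → 4(3), antiaromatic.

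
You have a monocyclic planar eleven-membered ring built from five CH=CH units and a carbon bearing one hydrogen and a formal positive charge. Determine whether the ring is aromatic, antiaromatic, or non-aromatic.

Aromatic

The p orbitals form a continuous loop: each doubly-bonded ring atom is sp² with one p-orbital electron; the carbocation has an empty p orbital. The ring is fully conjugated.
Tallying contributions gives 5 × 2 = 10 from the double-bond units + 0 from the CH(+) atom = 10.
Since 10 = 4·2 + 2, the ring meets the 4n+2 criterion.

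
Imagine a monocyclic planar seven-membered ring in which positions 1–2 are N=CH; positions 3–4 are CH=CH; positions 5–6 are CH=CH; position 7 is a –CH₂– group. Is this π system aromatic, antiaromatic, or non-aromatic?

Non-aromatic

The CH2 carbon is saturated: the tetrahedral CH₂ carbon is sp³ and has no p orbital in the ring π system. Conjugation is not continuous around the ring.
A ring that is not fully conjugated cannot be aromatic or antiaromatic regardless of its π-electron count.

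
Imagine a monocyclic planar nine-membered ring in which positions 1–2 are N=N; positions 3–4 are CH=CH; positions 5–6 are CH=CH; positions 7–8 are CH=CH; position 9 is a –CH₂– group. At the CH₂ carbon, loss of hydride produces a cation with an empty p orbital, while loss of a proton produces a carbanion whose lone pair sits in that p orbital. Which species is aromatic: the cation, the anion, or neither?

Both ions have a continuous loop of p orbitals — each ring atom is sp².
Cation: 4 × 2 + 0 = 8 π electrons → 4(2), antiaromatic.
Anion: 4 × 2 + 2 = 10 π electrons → 4(2)+2, aromatic.

The anion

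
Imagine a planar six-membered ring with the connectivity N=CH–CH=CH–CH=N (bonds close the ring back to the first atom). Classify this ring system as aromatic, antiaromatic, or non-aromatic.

Check conjugation: each doubly-bonded ring atom is sp² with one p-orbital electron; the doubly-bonded nitrogens are pyridine-type — their lone pairs lie in the ring plane, leaving one electron in the p orbital — every position has a p orbital, so the cyclic π system is continuous.
Adding the contributions, 3 × 2 = 6 from the 3 double-bond units.
Since 6 = 4·1 + 2, the ring meets the 4n+2 criterion.

Aromatic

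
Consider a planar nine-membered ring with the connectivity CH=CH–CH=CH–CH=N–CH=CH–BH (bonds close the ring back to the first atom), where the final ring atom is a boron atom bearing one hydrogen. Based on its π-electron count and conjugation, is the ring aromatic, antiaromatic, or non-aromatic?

Antiaromatic

Check conjugation: every atom in a ring double bond is sp² and brings one electron to the p orbital; the doubly-bonded nitrogens are pyridine-type — their lone pairs lie in the ring plane, leaving one electron in the p orbital; the boron has an empty p orbital — every position has a p orbital, so the cyclic π system is continuous.
π-electron count: 4 × 2 = 8 from the double-bond units + 0 from the BH atom = 8.
8 = 4(2); a planar, fully conjugated 4n system is antiaromatic.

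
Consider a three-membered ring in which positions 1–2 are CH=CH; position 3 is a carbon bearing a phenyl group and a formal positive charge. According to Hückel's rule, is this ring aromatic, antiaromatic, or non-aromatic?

Every ring atom contributes a p orbital perpendicular to the ring (every atom in a ring double bond is sp² and brings one electron to the p orbital; the carbocation has an empty p orbital), so the π system is cyclic and fully conjugated.
Tallying contributions gives 1 × 2 = 2 from the double-bond unit + 0 from the C(phenyl)(+) atom = 2.
That gives a 4n+2 count (2, n = 0).

Aromatic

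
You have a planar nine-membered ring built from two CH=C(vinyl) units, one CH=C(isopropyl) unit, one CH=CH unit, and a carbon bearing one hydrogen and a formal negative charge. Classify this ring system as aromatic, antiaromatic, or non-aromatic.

All ring atoms are sp² and supply a p orbital to the ring (every atom in a ring double bond is sp² and brings one electron to the p orbital; the carbanion's lone pair occupies the p orbital); the conjugation is uninterrupted.
Counting π electrons: 4 × 2 = 8 from the double-bond units + 2 from the CH(-) atom = 10.
10 = 4(2) + 2, which satisfies Hückel's 4n+2 rule.

Aromatic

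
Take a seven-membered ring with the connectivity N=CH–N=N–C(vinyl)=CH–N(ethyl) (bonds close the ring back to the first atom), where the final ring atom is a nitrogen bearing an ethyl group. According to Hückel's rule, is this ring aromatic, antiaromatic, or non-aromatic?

Every ring atom contributes a p orbital perpendicular to the ring (the double-bond atoms are sp², each contributing one p electron; the doubly-bonded nitrogens are pyridine-type — their lone pairs lie in the ring plane, leaving one electron in the p orbital; the pyrrole-type nitrogen donates its lone pair from the p orbital), so the π system is cyclic and fully conjugated.
Tallying contributions gives 3 × 2 = 6 from the double-bond units + 2 from the N(ethyl) atom = 8.
8 is a 4n count (n = 2), so the planar conjugated ring is antiaromatic.

Antiaromatic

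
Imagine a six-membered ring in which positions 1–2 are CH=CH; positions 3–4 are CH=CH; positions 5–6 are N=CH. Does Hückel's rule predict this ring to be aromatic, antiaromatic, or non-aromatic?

Check conjugation: the double-bond atoms are sp², each contributing one p electron; each =N– nitrogen is pyridine-type (lone pair in the sp² plane, one electron in the p orbital) — every position has a p orbital, so the cyclic π system is continuous.
Counting π electrons: 3 × 2 = 6 from the 3 double-bond units.
That gives a 4n+2 count (6, n = 1).

Aromatic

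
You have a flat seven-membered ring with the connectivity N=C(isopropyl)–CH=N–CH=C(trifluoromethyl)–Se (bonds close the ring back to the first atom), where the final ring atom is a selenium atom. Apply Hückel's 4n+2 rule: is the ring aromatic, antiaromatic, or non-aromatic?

Check conjugation: the double-bond atoms are sp², each contributing one p electron; the doubly-bonded nitrogens are pyridine-type — their lone pairs lie in the ring plane, leaving one electron in the p orbital; the selenium donates one lone pair from its p orbital — every position has a p orbital, so the cyclic π system is continuous.
Adding the contributions, 3 × 2 = 6 from the double-bond units + 2 from the Se atom = 8.
8 = 4(2); a planar, fully conjugated 4n system is antiaromatic.

Antiaromatic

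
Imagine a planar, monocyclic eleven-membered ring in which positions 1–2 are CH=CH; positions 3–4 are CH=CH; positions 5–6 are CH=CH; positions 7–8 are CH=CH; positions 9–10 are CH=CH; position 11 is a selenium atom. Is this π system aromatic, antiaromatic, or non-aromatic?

Antiaromatic

Check conjugation: the double-bond atoms are sp², each contributing one p electron; the selenium donates one lone pair from its p orbital — every position has a p orbital, so the cyclic π system is continuous.
Adding the contributions, 5 × 2 = 10 from the double-bond units + 2 from the Se atom = 12.
A 4n π count (12, n = 3) in a planar conjugated ring means antiaromatic.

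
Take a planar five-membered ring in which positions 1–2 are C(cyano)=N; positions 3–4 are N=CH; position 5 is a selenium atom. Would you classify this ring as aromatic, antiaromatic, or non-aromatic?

Aromatic

All ring atoms are sp² and supply a p orbital to the ring (every atom in a ring double bond is sp² and brings one electron to the p orbital; each sp² =N– keeps its lone pair in-plane and puts one electron into the π system; the selenium donates one lone pair from its p orbital); the conjugation is uninterrupted.
Adding the contributions, 2 × 2 = 4 from the double-bond units + 2 from the Se atom = 6.
6 = 4(1) + 2, which satisfies Hückel's 4n+2 rule.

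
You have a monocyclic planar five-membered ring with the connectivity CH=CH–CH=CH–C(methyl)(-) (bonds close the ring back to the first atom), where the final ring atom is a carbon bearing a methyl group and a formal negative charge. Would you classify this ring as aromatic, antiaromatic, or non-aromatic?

Aromatic

All ring atoms are sp² and supply a p orbital to the ring (every atom in a ring double bond is sp² and brings one electron to the p orbital; the carbanion's lone pair occupies the p orbital); the conjugation is uninterrupted.
Counting π electrons: 2 × 2 = 4 from the double-bond units + 2 from the C(methyl)(-) atom = 6.
That gives a 4n+2 count (6, n = 1).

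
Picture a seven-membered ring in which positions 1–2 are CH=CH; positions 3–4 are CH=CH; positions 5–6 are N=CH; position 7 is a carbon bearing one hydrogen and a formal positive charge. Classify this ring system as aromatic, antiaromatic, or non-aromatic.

Aromatic

Check conjugation: every atom in a ring double bond is sp² and brings one electron to the p orbital; each sp² =N– keeps its lone pair in-plane and puts one electron into the π system; the carbocation has an empty p orbital — every position has a p orbital, so the cyclic π system is continuous.
π-electron count: 3 × 2 = 6 from the double-bond units + 0 from the CH(+) atom = 6.
That gives a 4n+2 count (6, n = 1).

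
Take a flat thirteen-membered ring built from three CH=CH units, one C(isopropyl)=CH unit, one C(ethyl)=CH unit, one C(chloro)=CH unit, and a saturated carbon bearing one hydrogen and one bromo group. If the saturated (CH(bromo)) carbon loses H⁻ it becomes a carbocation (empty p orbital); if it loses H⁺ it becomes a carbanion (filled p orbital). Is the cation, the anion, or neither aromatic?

In both ions every ring atom is sp² and contributes a p orbital, so both rings are fully conjugated.
Cation: 6 × 2 + 0 = 12 π electrons → 4(3), antiaromatic.
Anion: 6 × 2 + 2 = 14 π electrons → 4(3)+2, aromatic.

The anion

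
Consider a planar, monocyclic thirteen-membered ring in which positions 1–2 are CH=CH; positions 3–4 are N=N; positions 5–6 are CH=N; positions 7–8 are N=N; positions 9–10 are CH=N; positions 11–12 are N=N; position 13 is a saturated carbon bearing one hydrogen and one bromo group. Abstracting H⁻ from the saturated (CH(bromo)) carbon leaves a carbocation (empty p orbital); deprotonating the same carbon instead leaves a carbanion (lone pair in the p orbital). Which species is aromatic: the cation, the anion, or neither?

In either ion the ring is fully conjugated: every atom, including the new sp² carbon, supplies a p orbital.
Cation: 6 × 2 + 0 = 12 π electrons → 4(3), antiaromatic.
Anion: 6 × 2 + 2 = 14 π electrons → 4(3)+2, aromatic.

The anion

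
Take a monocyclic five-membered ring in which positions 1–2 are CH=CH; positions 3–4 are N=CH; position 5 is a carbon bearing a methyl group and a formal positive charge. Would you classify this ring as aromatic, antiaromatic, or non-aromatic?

The p orbitals form a continuous loop: each doubly-bonded ring atom is sp² with one p-orbital electron; each =N– nitrogen is pyridine-type (lone pair in the sp² plane, one electron in the p orbital); the carbocation has an empty p orbital. The ring is fully conjugated.
Counting π electrons: 2 × 2 = 4 from the double-bond units + 0 from the C(methyl)(+) atom = 4.
4 is a 4n count (n = 1), so the planar conjugated ring is antiaromatic.

Antiaromatic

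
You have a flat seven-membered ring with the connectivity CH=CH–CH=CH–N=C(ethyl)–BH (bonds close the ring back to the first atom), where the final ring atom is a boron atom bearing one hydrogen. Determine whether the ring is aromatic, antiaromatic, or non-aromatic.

All ring atoms are sp² and supply a p orbital to the ring (the double-bond atoms are sp², each contributing one p electron; each sp² =N– keeps its lone pair in-plane and puts one electron into the π system; the boron has an empty p orbital); the conjugation is uninterrupted.
π-electron count: 3 × 2 = 6 from the double-bond units + 0 from the BH atom = 6.
6 = 4(1) + 2, which satisfies Hückel's 4n+2 rule.

Aromatic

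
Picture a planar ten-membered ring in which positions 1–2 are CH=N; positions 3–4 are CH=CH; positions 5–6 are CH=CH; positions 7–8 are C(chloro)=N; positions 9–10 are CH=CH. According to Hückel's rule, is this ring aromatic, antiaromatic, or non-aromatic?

Aromatic

Every ring atom contributes a p orbital perpendicular to the ring (the double-bond atoms are sp², each contributing one p electron; each sp² =N– keeps its lone pair in-plane and puts one electron into the π system), so the π system is cyclic and fully conjugated.
π-electron count: 5 × 2 = 10 from the 5 double-bond units.
That gives a 4n+2 count (10, n = 2).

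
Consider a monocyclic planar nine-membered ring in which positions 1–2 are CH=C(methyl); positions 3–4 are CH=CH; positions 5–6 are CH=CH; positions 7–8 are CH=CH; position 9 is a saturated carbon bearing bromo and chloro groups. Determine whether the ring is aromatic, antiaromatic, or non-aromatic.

Non-aromatic

At the C(bromo)(chloro) position, that saturated carbon is sp³ and has no p orbital in the ring π system; the ring's p-orbital overlap is broken there.
Hückel's rule only applies to fully conjugated rings, so this one is simply non-aromatic.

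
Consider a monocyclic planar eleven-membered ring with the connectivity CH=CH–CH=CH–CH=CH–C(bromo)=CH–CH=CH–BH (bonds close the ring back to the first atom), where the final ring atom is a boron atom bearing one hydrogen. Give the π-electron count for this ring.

10

Every ring atom contributes a p orbital perpendicular to the ring (each doubly-bonded ring atom is sp² with one p-orbital electron; the boron has an empty p orbital), so the π system is cyclic and fully conjugated.
Counting π electrons: 5 × 2 = 10 from the double-bond units + 0 from the BH atom = 10.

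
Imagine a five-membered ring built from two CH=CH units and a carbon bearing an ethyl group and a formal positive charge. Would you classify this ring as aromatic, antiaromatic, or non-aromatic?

The p orbitals form a continuous loop: the double-bond atoms are sp², each contributing one p electron; the carbocation has an empty p orbital. The ring is fully conjugated.
Tallying contributions gives 2 × 2 = 4 from the double-bond units + 0 from the C(ethyl)(+) atom = 4.
A 4n π count (4, n = 1) in a planar conjugated ring means antiaromatic.

Antiaromatic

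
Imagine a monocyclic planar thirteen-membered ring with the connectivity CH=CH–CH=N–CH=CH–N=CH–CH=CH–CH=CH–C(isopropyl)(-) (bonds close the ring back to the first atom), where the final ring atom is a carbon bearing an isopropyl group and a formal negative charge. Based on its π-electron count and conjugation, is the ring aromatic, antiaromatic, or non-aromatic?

Aromatic

Every ring atom contributes a p orbital perpendicular to the ring (the double-bond atoms are sp², each contributing one p electron; the doubly-bonded nitrogens are pyridine-type — their lone pairs lie in the ring plane, leaving one electron in the p orbital; the carbanion's lone pair occupies the p orbital), so the π system is cyclic and fully conjugated.
Tallying contributions gives 6 × 2 = 12 from the double-bond units + 2 from the C(isopropyl)(-) atom = 14.
14 = 4(3) + 2, which satisfies Hückel's 4n+2 rule.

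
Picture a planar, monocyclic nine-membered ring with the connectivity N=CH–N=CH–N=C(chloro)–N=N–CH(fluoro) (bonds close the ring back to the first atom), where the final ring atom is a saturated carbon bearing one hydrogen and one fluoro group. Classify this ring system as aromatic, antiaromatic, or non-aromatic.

The CH(fluoro) carbon is saturated: that saturated carbon is sp³ and has no p orbital in the ring π system. Conjugation is not continuous around the ring.
Without a continuous loop of overlapping p orbitals the Hückel electron count never comes into play.

Non-aromatic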